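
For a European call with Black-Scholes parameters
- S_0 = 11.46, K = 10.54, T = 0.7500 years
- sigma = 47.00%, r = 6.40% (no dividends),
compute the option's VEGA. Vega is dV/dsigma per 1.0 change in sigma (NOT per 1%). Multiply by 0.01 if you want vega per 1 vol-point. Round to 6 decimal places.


d1 = 0.5270413626; d2 = 0.1200094228
phi(d1) = 0.3472102301; exp(-qT) = 1.0000000000; exp(-rT) = 0.9531337871
Vega = S * exp(-qT) * phi(d1) * sqrt(T) = 11.4600 * 1.0000000000 * 0.3472102301 * 0.8660254038 = 3.445940

Answer: Vega = 3.445940


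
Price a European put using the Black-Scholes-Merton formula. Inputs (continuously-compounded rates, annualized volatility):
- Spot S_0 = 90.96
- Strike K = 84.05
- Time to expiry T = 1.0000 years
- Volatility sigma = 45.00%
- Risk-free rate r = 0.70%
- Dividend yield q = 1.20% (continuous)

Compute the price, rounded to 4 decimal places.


d1 = (ln(S/K) + (r - q + 0.5*sigma^2) * T) / (sigma * sqrt(T)) = 0.38946220
d2 = d1 - sigma * sqrt(T) = -0.06053780
exp(-rT) = 0.99302444; exp(-qT) = 0.98807171
P = K * exp(-rT) * N(-d2) - S_0 * exp(-qT) * N(-d1)
N(-d1) = 0.34846713; N(-d2) = 0.52413634
P = 84.0500 * 0.99302444 * 0.52413634 - 90.9600 * 0.98807171 * 0.34846713 = 12.4279

Answer: Price = 12.4279


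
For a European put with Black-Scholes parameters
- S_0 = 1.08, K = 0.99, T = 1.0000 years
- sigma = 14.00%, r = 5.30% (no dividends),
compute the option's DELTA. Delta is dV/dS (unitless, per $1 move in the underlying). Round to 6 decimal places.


Answer: Delta = -0.142291

Derivation:
d1 = 1.0700812642; d2 = 0.9300812642
phi(d1) = 0.2250403658; exp(-qT) = 1.0000000000; exp(-rT) = 0.9483800125
N(-d1) = 0.1422913658
Delta = -exp(-qT) * N(-d1) = -1.0000000000 * 0.1422913658 = -0.142291


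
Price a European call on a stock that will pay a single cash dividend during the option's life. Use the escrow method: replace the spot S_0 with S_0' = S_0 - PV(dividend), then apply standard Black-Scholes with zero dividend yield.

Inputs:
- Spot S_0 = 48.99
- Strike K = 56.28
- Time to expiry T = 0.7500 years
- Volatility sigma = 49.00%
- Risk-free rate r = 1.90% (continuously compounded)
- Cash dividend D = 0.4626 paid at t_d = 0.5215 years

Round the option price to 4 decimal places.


PV(D) = D * exp(-r * t_d) = 0.4626 * 0.99014043 = 0.45803896
S_0' = S_0 - PV(D) = 48.9900 - 0.45803896 = 48.53196104
d1 = (ln(S_0'/K) + (r + sigma^2/2)*T) / (sigma*sqrt(T)) = -0.10328481
d2 = d1 - sigma*sqrt(T) = -0.52763726
exp(-rT) = 0.98585105
N(d1) = 0.45886847; N(d2) = 0.29887557
C = S_0' * N(d1) - K * exp(-rT) * N(d2) = 48.53196104 * 0.45886847 - 56.2800 * 0.98585105 * 0.29887557 = 5.6871

Answer: Price = 5.6871


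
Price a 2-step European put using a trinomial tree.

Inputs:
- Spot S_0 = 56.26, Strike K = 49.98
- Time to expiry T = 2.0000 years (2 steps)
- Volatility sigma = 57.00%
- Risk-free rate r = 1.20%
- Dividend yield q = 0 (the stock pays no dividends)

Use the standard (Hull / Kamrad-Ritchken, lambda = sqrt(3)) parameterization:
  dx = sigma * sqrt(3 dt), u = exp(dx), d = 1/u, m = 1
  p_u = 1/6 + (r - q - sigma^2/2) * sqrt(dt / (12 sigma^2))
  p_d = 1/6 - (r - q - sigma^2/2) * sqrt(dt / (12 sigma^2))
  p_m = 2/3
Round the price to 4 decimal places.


dt = T/N = 1.000000; dx = sigma*sqrt(3*dt) = 0.987269
u = exp(dx) = 2.683895; d = 1/u = 0.372593
p_u = 0.090472, p_m = 0.666667, p_d = 0.242862
Discount per step: exp(-r*dt) = 0.988072
Stock lattice S(k, j) with j the centered position index:
  k=0: S(0,+0) = 56.2600
  k=1: S(1,-1) = 20.9621; S(1,+0) = 56.2600; S(1,+1) = 150.9959
  k=2: S(2,-2) = 7.8103; S(2,-1) = 20.9621; S(2,+0) = 56.2600; S(2,+1) = 150.9959; S(2,+2) = 405.2571
Terminal payoffs V(N, j) = max(K - S_T, 0):
  V(2,-2) = 42.169680; V(2,-1) = 29.017925; V(2,+0) = 0.000000; V(2,+1) = 0.000000; V(2,+2) = 0.000000
Backward induction: V(k, j) = exp(-r*dt) * [p_u * V(k+1, j+1) + p_m * V(k+1, j) + p_d * V(k+1, j-1)]
  V(1,-1) = exp(-r*dt) * [p_u*0.000000 + p_m*29.017925 + p_d*42.169680] = 29.233766
  V(1,+0) = exp(-r*dt) * [p_u*0.000000 + p_m*0.000000 + p_d*29.017925] = 6.963280
  V(1,+1) = exp(-r*dt) * [p_u*0.000000 + p_m*0.000000 + p_d*0.000000] = 0.000000
  V(0,+0) = exp(-r*dt) * [p_u*0.000000 + p_m*6.963280 + p_d*29.233766] = 11.601888

Answer: Price = V(0,0) = 11.6019


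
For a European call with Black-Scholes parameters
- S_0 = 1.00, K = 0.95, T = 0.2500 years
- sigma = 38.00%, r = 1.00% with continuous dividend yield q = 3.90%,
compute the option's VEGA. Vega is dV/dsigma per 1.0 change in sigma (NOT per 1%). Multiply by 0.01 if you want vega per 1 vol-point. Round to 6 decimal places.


d1 = 0.3268068126; d2 = 0.1368068126
phi(d1) = 0.3781970664; exp(-qT) = 0.9902973771; exp(-rT) = 0.9975031224
Vega = S * exp(-qT) * phi(d1) * sqrt(T) = 1.0000 * 0.9902973771 * 0.3781970664 * 0.5000000000 = 0.187264

Answer: Vega = 0.187264


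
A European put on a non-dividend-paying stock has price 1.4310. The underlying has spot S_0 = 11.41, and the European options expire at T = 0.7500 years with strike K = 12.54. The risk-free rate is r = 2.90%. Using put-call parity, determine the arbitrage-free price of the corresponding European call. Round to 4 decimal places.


Put-call parity: C - P = S_0 * exp(-qT) - K * exp(-rT).
S_0 * exp(-qT) = 11.4100 * 1.00000000 = 11.41000000
K * exp(-rT) = 12.5400 * 0.97848483 = 12.27019971
C = P + S*exp(-qT) - K*exp(-rT)
C = 1.4310 + 11.41000000 - 12.27019971 = 0.5708

Answer: Call price = 0.5708


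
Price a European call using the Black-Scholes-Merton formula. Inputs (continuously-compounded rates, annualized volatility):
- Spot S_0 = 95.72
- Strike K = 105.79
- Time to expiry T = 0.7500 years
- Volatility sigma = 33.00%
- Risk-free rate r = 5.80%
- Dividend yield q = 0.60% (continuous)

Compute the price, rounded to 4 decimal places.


Answer: Price = 8.4217

Derivation:
d1 = (ln(S/K) + (r - q + 0.5*sigma^2) * T) / (sigma * sqrt(T)) = -0.07065100
d2 = d1 - sigma * sqrt(T) = -0.35643938
exp(-rT) = 0.95743255; exp(-qT) = 0.99551011
C = S_0 * exp(-qT) * N(d1) - K * exp(-rT) * N(d2)
N(d1) = 0.47183776; N(d2) = 0.36075577
C = 95.7200 * 0.99551011 * 0.47183776 - 105.7900 * 0.95743255 * 0.36075577 = 8.4217


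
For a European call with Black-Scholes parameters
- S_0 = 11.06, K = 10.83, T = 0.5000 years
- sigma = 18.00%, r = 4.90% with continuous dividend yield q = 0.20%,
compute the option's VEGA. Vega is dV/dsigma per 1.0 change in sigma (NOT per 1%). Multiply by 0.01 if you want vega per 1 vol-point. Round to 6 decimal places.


d1 = 0.4133819710; d2 = 0.2861027504
phi(d1) = 0.3662713378; exp(-qT) = 0.9990004998; exp(-rT) = 0.9757976889
Vega = S * exp(-qT) * phi(d1) * sqrt(T) = 11.0600 * 0.9990004998 * 0.3662713378 * 0.7071067812 = 2.861599

Answer: Vega = 2.861599


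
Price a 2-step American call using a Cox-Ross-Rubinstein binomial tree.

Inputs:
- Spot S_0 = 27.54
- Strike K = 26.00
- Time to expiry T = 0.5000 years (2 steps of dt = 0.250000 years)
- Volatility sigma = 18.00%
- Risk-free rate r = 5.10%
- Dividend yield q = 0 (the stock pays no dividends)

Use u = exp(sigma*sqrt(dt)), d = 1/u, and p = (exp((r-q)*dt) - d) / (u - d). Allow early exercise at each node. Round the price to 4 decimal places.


Answer: Price = V(0,0) = 2.7896

Derivation:
dt = T/N = 0.250000
u = exp(sigma*sqrt(dt)) = 1.094174; d = 1/u = 0.913931
p = (exp((r-q)*dt) - d) / (u - d) = 0.548706
Discount per step: exp(-r*dt) = 0.987331
Stock lattice S(k, i) with i counting down-moves:
  k=0: S(0,0) = 27.5400
  k=1: S(1,0) = 30.1336; S(1,1) = 25.1697
  k=2: S(2,0) = 32.9714; S(2,1) = 27.5400; S(2,2) = 23.0033
Terminal payoffs V(N, i) = max(S_T - K, 0):
  V(2,0) = 6.971366; V(2,1) = 1.540000; V(2,2) = 0.000000
Backward induction: V(k, i) = exp(-r*dt) * [p * V(k+1, i) + (1-p) * V(k+1, i+1)]; then take max(V_cont, immediate exercise) for American.
  V(1,0) = exp(-r*dt) * [p*6.971366 + (1-p)*1.540000] = 4.462955; exercise = 4.133560; V(1,0) = max -> 4.462955
  V(1,1) = exp(-r*dt) * [p*1.540000 + (1-p)*0.000000] = 0.834302; exercise = 0.000000; V(1,1) = max -> 0.834302
  V(0,0) = exp(-r*dt) * [p*4.462955 + (1-p)*0.834302] = 2.789570; exercise = 1.540000; V(0,0) = max -> 2.789570


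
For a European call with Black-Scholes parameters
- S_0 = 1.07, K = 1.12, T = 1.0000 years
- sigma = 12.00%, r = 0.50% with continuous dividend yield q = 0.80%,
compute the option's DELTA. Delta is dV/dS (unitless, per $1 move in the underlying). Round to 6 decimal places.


d1 = -0.3455836403; d2 = -0.4655836403
phi(d1) = 0.3758171491; exp(-qT) = 0.9920319148; exp(-rT) = 0.9950124792
N(d1) = 0.3648278212
Delta = exp(-qT) * N(d1) = 0.9920319148 * 0.3648278212 = 0.361921

Answer: Delta = 0.361921


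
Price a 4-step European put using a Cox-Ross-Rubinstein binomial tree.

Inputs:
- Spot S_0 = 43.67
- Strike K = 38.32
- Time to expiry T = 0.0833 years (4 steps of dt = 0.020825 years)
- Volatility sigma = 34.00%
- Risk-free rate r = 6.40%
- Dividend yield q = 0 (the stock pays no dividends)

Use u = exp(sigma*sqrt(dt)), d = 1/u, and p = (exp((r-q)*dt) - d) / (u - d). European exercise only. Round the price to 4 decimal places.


dt = T/N = 0.020825
u = exp(sigma*sqrt(dt)) = 1.050289; d = 1/u = 0.952119
p = (exp((r-q)*dt) - d) / (u - d) = 0.501322
Discount per step: exp(-r*dt) = 0.998668
Stock lattice S(k, i) with i counting down-moves:
  k=0: S(0,0) = 43.6700
  k=1: S(1,0) = 45.8661; S(1,1) = 41.5790
  k=2: S(2,0) = 48.1726; S(2,1) = 43.6700; S(2,2) = 39.5882
  k=3: S(3,0) = 50.5952; S(3,1) = 45.8661; S(3,2) = 41.5790; S(3,3) = 37.6927
  k=4: S(4,0) = 53.1395; S(4,1) = 48.1726; S(4,2) = 43.6700; S(4,3) = 39.5882; S(4,4) = 35.8879
Terminal payoffs V(N, i) = max(K - S_T, 0):
  V(4,0) = 0.000000; V(4,1) = 0.000000; V(4,2) = 0.000000; V(4,3) = 0.000000; V(4,4) = 2.432052
Backward induction: V(k, i) = exp(-r*dt) * [p * V(k+1, i) + (1-p) * V(k+1, i+1)].
  V(3,0) = exp(-r*dt) * [p*0.000000 + (1-p)*0.000000] = 0.000000
  V(3,1) = exp(-r*dt) * [p*0.000000 + (1-p)*0.000000] = 0.000000
  V(3,2) = exp(-r*dt) * [p*0.000000 + (1-p)*0.000000] = 0.000000
  V(3,3) = exp(-r*dt) * [p*0.000000 + (1-p)*2.432052] = 1.211196
  V(2,0) = exp(-r*dt) * [p*0.000000 + (1-p)*0.000000] = 0.000000
  V(2,1) = exp(-r*dt) * [p*0.000000 + (1-p)*0.000000] = 0.000000
  V(2,2) = exp(-r*dt) * [p*0.000000 + (1-p)*1.211196] = 0.603192
  V(1,0) = exp(-r*dt) * [p*0.000000 + (1-p)*0.000000] = 0.000000
  V(1,1) = exp(-r*dt) * [p*0.000000 + (1-p)*0.603192] = 0.300398
  V(0,0) = exp(-r*dt) * [p*0.000000 + (1-p)*0.300398] = 0.149603

Answer: Price = V(0,0) = 0.1496


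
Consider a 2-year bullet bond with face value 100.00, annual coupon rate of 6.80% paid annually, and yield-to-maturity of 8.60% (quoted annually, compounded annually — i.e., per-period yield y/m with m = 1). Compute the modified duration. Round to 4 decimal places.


Answer: Modified duration = 1.7821

Derivation:
Coupon per period c = face * coupon_rate / m = 6.800000
Periods per year m = 1; per-period yield y/m = 0.086000
Number of cashflows N = 2
Cashflows (t years, CF_t, discount factor 1/(1+y/m)^(m*t), PV):
  t = 1.0000: CF_t = 6.800000, DF = 0.920810, PV = 6.261510
  t = 2.0000: CF_t = 106.800000, DF = 0.847892, PV = 90.554826
Price P = sum_t PV_t = 96.816336
First compute Macaulay numerator sum_t t * PV_t:
  t * PV_t at t = 1.0000: 6.261510
  t * PV_t at t = 2.0000: 181.109653
Macaulay duration D = 187.371163 / 96.816336 = 1.935326
Modified duration = D / (1 + y/m) = 1.935326 / (1 + 0.086000) = 1.782068


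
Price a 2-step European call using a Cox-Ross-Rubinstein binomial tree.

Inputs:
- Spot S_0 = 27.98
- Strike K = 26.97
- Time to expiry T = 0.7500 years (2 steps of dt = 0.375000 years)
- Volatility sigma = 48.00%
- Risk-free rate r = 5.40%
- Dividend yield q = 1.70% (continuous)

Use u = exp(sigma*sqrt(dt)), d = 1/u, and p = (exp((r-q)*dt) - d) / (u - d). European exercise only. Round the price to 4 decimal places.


dt = T/N = 0.375000
u = exp(sigma*sqrt(dt)) = 1.341702; d = 1/u = 0.745322
p = (exp((r-q)*dt) - d) / (u - d) = 0.450467
Discount per step: exp(-r*dt) = 0.979954
Stock lattice S(k, i) with i counting down-moves:
  k=0: S(0,0) = 27.9800
  k=1: S(1,0) = 37.5408; S(1,1) = 20.8541
  k=2: S(2,0) = 50.3686; S(2,1) = 27.9800; S(2,2) = 15.5430
Terminal payoffs V(N, i) = max(S_T - K, 0):
  V(2,0) = 23.398577; V(2,1) = 1.010000; V(2,2) = 0.000000
Backward induction: V(k, i) = exp(-r*dt) * [p * V(k+1, i) + (1-p) * V(k+1, i+1)].
  V(1,0) = exp(-r*dt) * [p*23.398577 + (1-p)*1.010000] = 10.872903
  V(1,1) = exp(-r*dt) * [p*1.010000 + (1-p)*0.000000] = 0.445852
  V(0,0) = exp(-r*dt) * [p*10.872903 + (1-p)*0.445852] = 5.039802

Answer: Price = V(0,0) = 5.0398


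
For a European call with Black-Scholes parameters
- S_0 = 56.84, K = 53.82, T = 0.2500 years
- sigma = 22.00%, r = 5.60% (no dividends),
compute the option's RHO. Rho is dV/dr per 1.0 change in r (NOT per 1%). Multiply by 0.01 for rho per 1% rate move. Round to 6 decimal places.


Answer: Rho = 9.489015

Derivation:
d1 = 0.6785923448; d2 = 0.5685923448
phi(d1) = 0.3168957833; exp(-qT) = 1.0000000000; exp(-rT) = 0.9860975443
N(d2) = 0.7151835895
Rho = K*T*exp(-rT)*N(d2) = 53.8200 * 0.2500 * 0.9860975443 * 0.7151835895 = 9.489015


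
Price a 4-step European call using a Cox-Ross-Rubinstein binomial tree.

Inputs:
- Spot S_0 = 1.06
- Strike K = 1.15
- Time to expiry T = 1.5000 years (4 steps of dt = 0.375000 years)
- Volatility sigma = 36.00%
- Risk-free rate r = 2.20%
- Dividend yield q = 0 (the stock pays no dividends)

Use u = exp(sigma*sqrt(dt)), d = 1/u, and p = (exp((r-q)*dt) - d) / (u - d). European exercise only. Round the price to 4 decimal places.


Answer: Price = V(0,0) = 0.1661

Derivation:
dt = T/N = 0.375000
u = exp(sigma*sqrt(dt)) = 1.246643; d = 1/u = 0.802154
p = (exp((r-q)*dt) - d) / (u - d) = 0.463746
Discount per step: exp(-r*dt) = 0.991784
Stock lattice S(k, i) with i counting down-moves:
  k=0: S(0,0) = 1.0600
  k=1: S(1,0) = 1.3214; S(1,1) = 0.8503
  k=2: S(2,0) = 1.6474; S(2,1) = 1.0600; S(2,2) = 0.6821
  k=3: S(3,0) = 2.0537; S(3,1) = 1.3214; S(3,2) = 0.8503; S(3,3) = 0.5471
  k=4: S(4,0) = 2.5602; S(4,1) = 1.6474; S(4,2) = 1.0600; S(4,3) = 0.6821; S(4,4) = 0.4389
Terminal payoffs V(N, i) = max(S_T - K, 0):
  V(4,0) = 1.410200; V(4,1) = 0.497365; V(4,2) = 0.000000; V(4,3) = 0.000000; V(4,4) = 0.000000
Backward induction: V(k, i) = exp(-r*dt) * [p * V(k+1, i) + (1-p) * V(k+1, i+1)].
  V(3,0) = exp(-r*dt) * [p*1.410200 + (1-p)*0.497365] = 0.913124
  V(3,1) = exp(-r*dt) * [p*0.497365 + (1-p)*0.000000] = 0.228756
  V(3,2) = exp(-r*dt) * [p*0.000000 + (1-p)*0.000000] = 0.000000
  V(3,3) = exp(-r*dt) * [p*0.000000 + (1-p)*0.000000] = 0.000000
  V(2,0) = exp(-r*dt) * [p*0.913124 + (1-p)*0.228756] = 0.541642
  V(2,1) = exp(-r*dt) * [p*0.228756 + (1-p)*0.000000] = 0.105213
  V(2,2) = exp(-r*dt) * [p*0.000000 + (1-p)*0.000000] = 0.000000
  V(1,0) = exp(-r*dt) * [p*0.541642 + (1-p)*0.105213] = 0.305078
  V(1,1) = exp(-r*dt) * [p*0.105213 + (1-p)*0.000000] = 0.048391
  V(0,0) = exp(-r*dt) * [p*0.305078 + (1-p)*0.048391] = 0.166053


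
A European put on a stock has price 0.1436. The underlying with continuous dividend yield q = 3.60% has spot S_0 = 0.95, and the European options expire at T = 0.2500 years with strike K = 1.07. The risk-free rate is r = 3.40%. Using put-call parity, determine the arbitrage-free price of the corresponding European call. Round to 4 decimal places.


Answer: Call price = 0.0241

Derivation:
Put-call parity: C - P = S_0 * exp(-qT) - K * exp(-rT).
S_0 * exp(-qT) = 0.9500 * 0.99104038 = 0.94148836
K * exp(-rT) = 1.0700 * 0.99153602 = 1.06094354
C = P + S*exp(-qT) - K*exp(-rT)
C = 0.1436 + 0.94148836 - 1.06094354 = 0.0241


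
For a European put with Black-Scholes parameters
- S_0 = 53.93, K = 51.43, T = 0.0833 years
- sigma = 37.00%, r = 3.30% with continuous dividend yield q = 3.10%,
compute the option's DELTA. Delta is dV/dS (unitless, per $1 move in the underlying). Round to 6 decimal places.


Answer: Delta = -0.307941

Derivation:
d1 = 0.4994336157; d2 = 0.3926451800
phi(d1) = 0.3521649865; exp(-qT) = 0.9974210313; exp(-rT) = 0.9972548748
N(-d1) = 0.3087369712
Delta = -exp(-qT) * N(-d1) = -0.9974210313 * 0.3087369712 = -0.307941


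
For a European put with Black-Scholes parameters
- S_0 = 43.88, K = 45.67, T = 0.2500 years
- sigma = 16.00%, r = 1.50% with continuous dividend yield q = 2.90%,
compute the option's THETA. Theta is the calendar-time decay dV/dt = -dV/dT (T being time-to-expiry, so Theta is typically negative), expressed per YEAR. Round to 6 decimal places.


Answer: Theta = -2.833139

Derivation:
d1 = -0.5035373974; d2 = -0.5835373974
phi(d1) = 0.3514409808; exp(-qT) = 0.9927762179; exp(-rT) = 0.9962570225
Theta = -S*exp(-qT)*phi(d1)*sigma/(2*sqrt(T)) + r*K*exp(-rT)*N(-d2) - q*S*exp(-qT)*N(-d1)
N(-d1) = 0.6927067529; N(-d2) = 0.7202342053; sqrt(T) = 0.5000000000
Term 1 = -43.8800 * 0.9927762179 * 0.3514409808 * 0.1600 / (2 * 0.5000000000) = -2.4495729009
Term 2 = 0.0150 * 45.6700 * 0.9962570225 * 0.7202342053 = 0.4915496706
Term 3 = -0.0290 * 43.8800 * 0.9927762179 * 0.6927067529 = -0.8751155547
Theta = -2.4495729009 + (0.4915496706) + (-0.8751155547) = -2.833139


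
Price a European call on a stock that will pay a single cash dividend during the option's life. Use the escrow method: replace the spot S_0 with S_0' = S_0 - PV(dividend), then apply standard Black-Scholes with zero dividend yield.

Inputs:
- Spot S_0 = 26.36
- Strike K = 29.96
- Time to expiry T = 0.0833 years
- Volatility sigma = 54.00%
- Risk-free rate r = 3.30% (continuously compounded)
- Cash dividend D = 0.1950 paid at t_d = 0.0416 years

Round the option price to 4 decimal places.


PV(D) = D * exp(-r * t_d) = 0.1950 * 0.99862814 = 0.19473249
S_0' = S_0 - PV(D) = 26.3600 - 0.19473249 = 26.16526751
d1 = (ln(S_0'/K) + (r + sigma^2/2)*T) / (sigma*sqrt(T)) = -0.77339513
d2 = d1 - sigma*sqrt(T) = -0.92924852
exp(-rT) = 0.99725487
N(d1) = 0.21964429; N(d2) = 0.17638015
C = S_0' * N(d1) - K * exp(-rT) * N(d2) = 26.16526751 * 0.21964429 - 29.9600 * 0.99725487 * 0.17638015 = 0.4772

Answer: Price = 0.4772


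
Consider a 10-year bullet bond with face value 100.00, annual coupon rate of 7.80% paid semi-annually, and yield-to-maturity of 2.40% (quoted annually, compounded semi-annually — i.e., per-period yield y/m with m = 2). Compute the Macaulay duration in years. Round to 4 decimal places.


Answer: Macaulay duration = 7.6899 years

Derivation:
Coupon per period c = face * coupon_rate / m = 3.900000
Periods per year m = 2; per-period yield y/m = 0.012000
Number of cashflows N = 20
Cashflows (t years, CF_t, discount factor 1/(1+y/m)^(m*t), PV):
  t = 0.5000: CF_t = 3.900000, DF = 0.988142, PV = 3.853755
  t = 1.0000: CF_t = 3.900000, DF = 0.976425, PV = 3.808058
  t = 1.5000: CF_t = 3.900000, DF = 0.964847, PV = 3.762903
  t = 2.0000: CF_t = 3.900000, DF = 0.953406, PV = 3.718284
  t = 2.5000: CF_t = 3.900000, DF = 0.942101, PV = 3.674194
  t = 3.0000: CF_t = 3.900000, DF = 0.930930, PV = 3.630626
  t = 3.5000: CF_t = 3.900000, DF = 0.919891, PV = 3.587575
  t = 4.0000: CF_t = 3.900000, DF = 0.908983, PV = 3.545035
  t = 4.5000: CF_t = 3.900000, DF = 0.898205, PV = 3.502999
  t = 5.0000: CF_t = 3.900000, DF = 0.887554, PV = 3.461461
  t = 5.5000: CF_t = 3.900000, DF = 0.877030, PV = 3.420416
  t = 6.0000: CF_t = 3.900000, DF = 0.866630, PV = 3.379858
  t = 6.5000: CF_t = 3.900000, DF = 0.856354, PV = 3.339781
  t = 7.0000: CF_t = 3.900000, DF = 0.846200, PV = 3.300179
  t = 7.5000: CF_t = 3.900000, DF = 0.836166, PV = 3.261046
  t = 8.0000: CF_t = 3.900000, DF = 0.826251, PV = 3.222377
  t = 8.5000: CF_t = 3.900000, DF = 0.816453, PV = 3.184167
  t = 9.0000: CF_t = 3.900000, DF = 0.806772, PV = 3.146410
  t = 9.5000: CF_t = 3.900000, DF = 0.797205, PV = 3.109101
  t = 10.0000: CF_t = 103.900000, DF = 0.787752, PV = 81.847477
Price P = sum_t PV_t = 147.755704
Macaulay numerator sum_t t * PV_t:
  t * PV_t at t = 0.5000: 1.926877
  t * PV_t at t = 1.0000: 3.808058
  t * PV_t at t = 1.5000: 5.644355
  t * PV_t at t = 2.0000: 7.436568
  t * PV_t at t = 2.5000: 9.185484
  t * PV_t at t = 3.0000: 10.891878
  t * PV_t at t = 3.5000: 12.556513
  t * PV_t at t = 4.0000: 14.180139
  t * PV_t at t = 4.5000: 15.763495
  t * PV_t at t = 5.0000: 17.307307
  t * PV_t at t = 5.5000: 18.812290
  t * PV_t at t = 6.0000: 20.279148
  t * PV_t at t = 6.5000: 21.708574
  t * PV_t at t = 7.0000: 23.101250
  t * PV_t at t = 7.5000: 24.457845
  t * PV_t at t = 8.0000: 25.779019
  t * PV_t at t = 8.5000: 27.065423
  t * PV_t at t = 9.0000: 28.317694
  t * PV_t at t = 9.5000: 29.536462
  t * PV_t at t = 10.0000: 818.474772
Macaulay duration D = (sum_t t * PV_t) / P = 1136.233153 / 147.755704 = 7.689944


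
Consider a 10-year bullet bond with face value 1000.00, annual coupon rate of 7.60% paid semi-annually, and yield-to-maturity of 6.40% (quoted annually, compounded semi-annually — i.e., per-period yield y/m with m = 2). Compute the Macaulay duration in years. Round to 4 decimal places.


Answer: Macaulay duration = 7.3106 years

Derivation:
Coupon per period c = face * coupon_rate / m = 38.000000
Periods per year m = 2; per-period yield y/m = 0.032000
Number of cashflows N = 20
Cashflows (t years, CF_t, discount factor 1/(1+y/m)^(m*t), PV):
  t = 0.5000: CF_t = 38.000000, DF = 0.968992, PV = 36.821705
  t = 1.0000: CF_t = 38.000000, DF = 0.938946, PV = 35.679947
  t = 1.5000: CF_t = 38.000000, DF = 0.909831, PV = 34.573592
  t = 2.0000: CF_t = 38.000000, DF = 0.881620, PV = 33.501543
  t = 2.5000: CF_t = 38.000000, DF = 0.854283, PV = 32.462735
  t = 3.0000: CF_t = 38.000000, DF = 0.827793, PV = 31.456139
  t = 3.5000: CF_t = 38.000000, DF = 0.802125, PV = 30.480755
  t = 4.0000: CF_t = 38.000000, DF = 0.777253, PV = 29.535615
  t = 4.5000: CF_t = 38.000000, DF = 0.753152, PV = 28.619782
  t = 5.0000: CF_t = 38.000000, DF = 0.729799, PV = 27.732347
  t = 5.5000: CF_t = 38.000000, DF = 0.707169, PV = 26.872429
  t = 6.0000: CF_t = 38.000000, DF = 0.685241, PV = 26.039176
  t = 6.5000: CF_t = 38.000000, DF = 0.663994, PV = 25.231759
  t = 7.0000: CF_t = 38.000000, DF = 0.643405, PV = 24.449379
  t = 7.5000: CF_t = 38.000000, DF = 0.623454, PV = 23.691259
  t = 8.0000: CF_t = 38.000000, DF = 0.604122, PV = 22.956646
  t = 8.5000: CF_t = 38.000000, DF = 0.585390, PV = 22.244812
  t = 9.0000: CF_t = 38.000000, DF = 0.567238, PV = 21.555051
  t = 9.5000: CF_t = 38.000000, DF = 0.549649, PV = 20.886677
  t = 10.0000: CF_t = 1038.000000, DF = 0.532606, PV = 552.845027
Price P = sum_t PV_t = 1087.636375
Macaulay numerator sum_t t * PV_t:
  t * PV_t at t = 0.5000: 18.410853
  t * PV_t at t = 1.0000: 35.679947
  t * PV_t at t = 1.5000: 51.860388
  t * PV_t at t = 2.0000: 67.003086
  t * PV_t at t = 2.5000: 81.156838
  t * PV_t at t = 3.0000: 94.368416
  t * PV_t at t = 3.5000: 106.682641
  t * PV_t at t = 4.0000: 118.142460
  t * PV_t at t = 4.5000: 128.789019
  t * PV_t at t = 5.0000: 138.661734
  t * PV_t at t = 5.5000: 147.798360
  t * PV_t at t = 6.0000: 156.235053
  t * PV_t at t = 6.5000: 164.006435
  t * PV_t at t = 7.0000: 171.145654
  t * PV_t at t = 7.5000: 177.684441
  t * PV_t at t = 8.0000: 183.653169
  t * PV_t at t = 8.5000: 189.080903
  t * PV_t at t = 9.0000: 193.995455
  t * PV_t at t = 9.5000: 198.423430
  t * PV_t at t = 10.0000: 5528.450274
Macaulay duration D = (sum_t t * PV_t) / P = 7951.228558 / 1087.636375 = 7.310558


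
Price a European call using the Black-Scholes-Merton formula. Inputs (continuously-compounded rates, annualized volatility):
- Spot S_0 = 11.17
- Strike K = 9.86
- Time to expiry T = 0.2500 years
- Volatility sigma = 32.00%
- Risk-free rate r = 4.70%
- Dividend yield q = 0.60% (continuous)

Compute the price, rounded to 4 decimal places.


Answer: Price = 1.5936

Derivation:
d1 = (ln(S/K) + (r - q + 0.5*sigma^2) * T) / (sigma * sqrt(T)) = 0.92372153
d2 = d1 - sigma * sqrt(T) = 0.76372153
exp(-rT) = 0.98831876; exp(-qT) = 0.99850112
C = S_0 * exp(-qT) * N(d1) - K * exp(-rT) * N(d2)
N(d1) = 0.82218434; N(d2) = 0.77748340
C = 11.1700 * 0.99850112 * 0.82218434 - 9.8600 * 0.98831876 * 0.77748340 = 1.5936


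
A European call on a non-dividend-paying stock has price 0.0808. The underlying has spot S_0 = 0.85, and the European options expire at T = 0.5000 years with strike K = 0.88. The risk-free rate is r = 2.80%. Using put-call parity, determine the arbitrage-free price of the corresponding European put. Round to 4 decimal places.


Put-call parity: C - P = S_0 * exp(-qT) - K * exp(-rT).
S_0 * exp(-qT) = 0.8500 * 1.00000000 = 0.85000000
K * exp(-rT) = 0.8800 * 0.98609754 = 0.86776584
P = C - S*exp(-qT) + K*exp(-rT)
P = 0.0808 - 0.85000000 + 0.86776584 = 0.0986

Answer: Put price = 0.0986


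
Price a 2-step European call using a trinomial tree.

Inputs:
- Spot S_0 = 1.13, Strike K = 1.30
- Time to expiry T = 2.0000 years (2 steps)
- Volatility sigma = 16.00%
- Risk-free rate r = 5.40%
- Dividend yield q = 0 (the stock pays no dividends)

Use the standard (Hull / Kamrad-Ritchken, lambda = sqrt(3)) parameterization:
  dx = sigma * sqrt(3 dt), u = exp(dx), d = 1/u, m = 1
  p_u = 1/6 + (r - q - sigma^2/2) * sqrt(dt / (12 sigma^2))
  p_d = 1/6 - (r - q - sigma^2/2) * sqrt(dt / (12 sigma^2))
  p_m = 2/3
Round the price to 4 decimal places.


dt = T/N = 1.000000; dx = sigma*sqrt(3*dt) = 0.277128
u = exp(dx) = 1.319335; d = 1/u = 0.757957
p_u = 0.241001, p_m = 0.666667, p_d = 0.092333
Discount per step: exp(-r*dt) = 0.947432
Stock lattice S(k, j) with j the centered position index:
  k=0: S(0,+0) = 1.1300
  k=1: S(1,-1) = 0.8565; S(1,+0) = 1.1300; S(1,+1) = 1.4908
  k=2: S(2,-2) = 0.6492; S(2,-1) = 0.8565; S(2,+0) = 1.1300; S(2,+1) = 1.4908; S(2,+2) = 1.9669
Terminal payoffs V(N, j) = max(S_T - K, 0):
  V(2,-2) = 0.000000; V(2,-1) = 0.000000; V(2,+0) = 0.000000; V(2,+1) = 0.190849; V(2,+2) = 0.666930
Backward induction: V(k, j) = exp(-r*dt) * [p_u * V(k+1, j+1) + p_m * V(k+1, j) + p_d * V(k+1, j-1)]
  V(1,-1) = exp(-r*dt) * [p_u*0.000000 + p_m*0.000000 + p_d*0.000000] = 0.000000
  V(1,+0) = exp(-r*dt) * [p_u*0.190849 + p_m*0.000000 + p_d*0.000000] = 0.043577
  V(1,+1) = exp(-r*dt) * [p_u*0.666930 + p_m*0.190849 + p_d*0.000000] = 0.272826
  V(0,+0) = exp(-r*dt) * [p_u*0.272826 + p_m*0.043577 + p_d*0.000000] = 0.089819

Answer: Price = V(0,0) = 0.0898


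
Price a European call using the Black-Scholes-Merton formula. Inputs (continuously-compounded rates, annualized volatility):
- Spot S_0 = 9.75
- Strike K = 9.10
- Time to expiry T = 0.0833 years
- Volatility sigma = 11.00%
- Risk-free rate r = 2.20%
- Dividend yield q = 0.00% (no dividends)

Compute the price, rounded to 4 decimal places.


Answer: Price = 0.6680

Derivation:
d1 = (ln(S/K) + (r - q + 0.5*sigma^2) * T) / (sigma * sqrt(T)) = 2.24674409
d2 = d1 - sigma * sqrt(T) = 2.21499617
exp(-rT) = 0.99816908; exp(-qT) = 1.00000000
C = S_0 * exp(-qT) * N(d1) - K * exp(-rT) * N(d2)
N(d1) = 0.98767181; N(d2) = 0.98661984
C = 9.7500 * 1.00000000 * 0.98767181 - 9.1000 * 0.99816908 * 0.98661984 = 0.6680


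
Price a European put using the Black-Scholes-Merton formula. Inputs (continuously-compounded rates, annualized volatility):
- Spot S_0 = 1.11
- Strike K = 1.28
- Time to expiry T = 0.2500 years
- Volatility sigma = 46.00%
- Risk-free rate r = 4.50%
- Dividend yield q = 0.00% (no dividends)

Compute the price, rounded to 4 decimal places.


d1 = (ln(S/K) + (r - q + 0.5*sigma^2) * T) / (sigma * sqrt(T)) = -0.45565245
d2 = d1 - sigma * sqrt(T) = -0.68565245
exp(-rT) = 0.98881304; exp(-qT) = 1.00000000
P = K * exp(-rT) * N(-d2) - S_0 * exp(-qT) * N(-d1)
N(-d1) = 0.67568004; N(-d2) = 0.75353385
P = 1.2800 * 0.98881304 * 0.75353385 - 1.1100 * 1.00000000 * 0.67568004 = 0.2037

Answer: Price = 0.2037


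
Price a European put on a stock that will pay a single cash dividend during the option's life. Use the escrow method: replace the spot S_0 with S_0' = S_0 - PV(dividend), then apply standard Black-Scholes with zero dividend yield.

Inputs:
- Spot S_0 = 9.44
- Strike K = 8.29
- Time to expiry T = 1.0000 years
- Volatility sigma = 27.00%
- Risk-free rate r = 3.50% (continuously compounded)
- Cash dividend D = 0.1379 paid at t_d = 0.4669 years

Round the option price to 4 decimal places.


PV(D) = D * exp(-r * t_d) = 0.1379 * 0.98379130 = 0.13566482
S_0' = S_0 - PV(D) = 9.4400 - 0.13566482 = 9.30433518
d1 = (ln(S_0'/K) + (r + sigma^2/2)*T) / (sigma*sqrt(T)) = 0.69214989
d2 = d1 - sigma*sqrt(T) = 0.42214989
exp(-rT) = 0.96560542
N(-d1) = 0.24442160; N(-d2) = 0.33645781
P = K * exp(-rT) * N(-d2) - S_0' * N(-d1) = 8.2900 * 0.96560542 * 0.33645781 - 9.30433518 * 0.24442160 = 0.4191

Answer: Price = 0.4191


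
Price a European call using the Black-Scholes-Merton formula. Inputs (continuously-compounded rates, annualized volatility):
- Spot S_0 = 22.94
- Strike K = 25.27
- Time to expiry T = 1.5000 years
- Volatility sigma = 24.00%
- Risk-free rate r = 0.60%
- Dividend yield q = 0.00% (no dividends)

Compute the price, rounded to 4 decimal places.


d1 = (ln(S/K) + (r - q + 0.5*sigma^2) * T) / (sigma * sqrt(T)) = -0.15151390
d2 = d1 - sigma * sqrt(T) = -0.44545267
exp(-rT) = 0.99104038; exp(-qT) = 1.00000000
C = S_0 * exp(-qT) * N(d1) - K * exp(-rT) * N(d2)
N(d1) = 0.43978517; N(d2) = 0.32799633
C = 22.9400 * 1.00000000 * 0.43978517 - 25.2700 * 0.99104038 * 0.32799633 = 1.8745

Answer: Price = 1.8745


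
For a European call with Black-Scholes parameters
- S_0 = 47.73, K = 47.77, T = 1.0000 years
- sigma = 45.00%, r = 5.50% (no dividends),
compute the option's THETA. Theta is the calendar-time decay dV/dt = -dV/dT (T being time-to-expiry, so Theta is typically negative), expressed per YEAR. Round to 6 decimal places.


Answer: Theta = -5.176059

Derivation:
d1 = 0.3453606747; d2 = -0.1046393253
phi(d1) = 0.3758460988; exp(-qT) = 1.0000000000; exp(-rT) = 0.9464851480
Theta = -S*exp(-qT)*phi(d1)*sigma/(2*sqrt(T)) - r*K*exp(-rT)*N(d2) + q*S*exp(-qT)*N(d1)
N(d1) = 0.6350883813; N(d2) = 0.4583310045; sqrt(T) = 1.0000000000
Term 1 = -47.7300 * 1.0000000000 * 0.3758460988 * 0.4500 / (2 * 1.0000000000) = -4.0363052165
Term 2 = -0.0550 * 47.7700 * 0.9464851480 * 0.4583310045 = -1.1397535958
Term 3 = 0 (no dividend yield, q = 0)
Theta = -4.0363052165 + (-1.1397535958) + (0.0000000000) = -5.176059


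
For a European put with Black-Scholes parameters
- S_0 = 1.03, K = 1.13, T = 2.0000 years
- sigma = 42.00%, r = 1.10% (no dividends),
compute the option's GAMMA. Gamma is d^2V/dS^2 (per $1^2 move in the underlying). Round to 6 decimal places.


d1 = 0.1780245191; d2 = -0.4159451771
phi(d1) = 0.3926703207; exp(-qT) = 1.0000000000; exp(-rT) = 0.9782402351
Gamma = exp(-qT) * phi(d1) / (S * sigma * sqrt(T)) = 1.0000000000 * 0.3926703207 / (1.0300 * 0.4200 * 1.4142135624) = 0.641840

Answer: Gamma = 0.641840


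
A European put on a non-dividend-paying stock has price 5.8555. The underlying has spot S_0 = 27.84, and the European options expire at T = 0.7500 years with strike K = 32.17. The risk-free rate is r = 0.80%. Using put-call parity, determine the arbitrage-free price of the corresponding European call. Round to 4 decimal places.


Put-call parity: C - P = S_0 * exp(-qT) - K * exp(-rT).
S_0 * exp(-qT) = 27.8400 * 1.00000000 = 27.84000000
K * exp(-rT) = 32.1700 * 0.99401796 = 31.97755790
C = P + S*exp(-qT) - K*exp(-rT)
C = 5.8555 + 27.84000000 - 31.97755790 = 1.7179

Answer: Call price = 1.7179


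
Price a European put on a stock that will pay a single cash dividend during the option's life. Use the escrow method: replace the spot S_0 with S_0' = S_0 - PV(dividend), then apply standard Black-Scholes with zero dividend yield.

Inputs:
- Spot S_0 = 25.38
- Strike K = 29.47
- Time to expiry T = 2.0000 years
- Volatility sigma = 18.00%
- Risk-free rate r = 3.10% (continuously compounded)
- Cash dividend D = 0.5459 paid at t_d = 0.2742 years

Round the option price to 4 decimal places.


PV(D) = D * exp(-r * t_d) = 0.5459 * 0.99153582 = 0.54127941
S_0' = S_0 - PV(D) = 25.3800 - 0.54127941 = 24.83872059
d1 = (ln(S_0'/K) + (r + sigma^2/2)*T) / (sigma*sqrt(T)) = -0.30079162
d2 = d1 - sigma*sqrt(T) = -0.55535007
exp(-rT) = 0.93988289
N(-d1) = 0.61821330; N(-d2) = 0.71067238
P = K * exp(-rT) * N(-d2) - S_0' * N(-d1) = 29.4700 * 0.93988289 * 0.71067238 - 24.83872059 * 0.61821330 = 4.3288

Answer: Price = 4.3288


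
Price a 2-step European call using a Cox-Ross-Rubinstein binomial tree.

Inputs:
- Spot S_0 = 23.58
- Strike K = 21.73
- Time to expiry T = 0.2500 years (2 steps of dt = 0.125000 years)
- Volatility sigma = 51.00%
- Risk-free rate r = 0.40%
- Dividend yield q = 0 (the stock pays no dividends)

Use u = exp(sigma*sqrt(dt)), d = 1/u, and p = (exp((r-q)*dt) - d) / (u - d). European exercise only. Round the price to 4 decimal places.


dt = T/N = 0.125000
u = exp(sigma*sqrt(dt)) = 1.197591; d = 1/u = 0.835009
p = (exp((r-q)*dt) - d) / (u - d) = 0.456423
Discount per step: exp(-r*dt) = 0.999500
Stock lattice S(k, i) with i counting down-moves:
  k=0: S(0,0) = 23.5800
  k=1: S(1,0) = 28.2392; S(1,1) = 19.6895
  k=2: S(2,0) = 33.8190; S(2,1) = 23.5800; S(2,2) = 16.4409
Terminal payoffs V(N, i) = max(S_T - K, 0):
  V(2,0) = 12.089020; V(2,1) = 1.850000; V(2,2) = 0.000000
Backward induction: V(k, i) = exp(-r*dt) * [p * V(k+1, i) + (1-p) * V(k+1, i+1)].
  V(1,0) = exp(-r*dt) * [p*12.089020 + (1-p)*1.850000] = 6.520063
  V(1,1) = exp(-r*dt) * [p*1.850000 + (1-p)*0.000000] = 0.843961
  V(0,0) = exp(-r*dt) * [p*6.520063 + (1-p)*0.843961] = 3.432948

Answer: Price = V(0,0) = 3.4329


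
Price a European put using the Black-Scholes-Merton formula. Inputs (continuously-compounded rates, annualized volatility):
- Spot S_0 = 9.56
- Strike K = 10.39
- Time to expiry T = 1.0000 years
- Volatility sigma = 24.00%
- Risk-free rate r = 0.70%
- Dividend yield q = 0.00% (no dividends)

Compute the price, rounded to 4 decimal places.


d1 = (ln(S/K) + (r - q + 0.5*sigma^2) * T) / (sigma * sqrt(T)) = -0.19773366
d2 = d1 - sigma * sqrt(T) = -0.43773366
exp(-rT) = 0.99302444; exp(-qT) = 1.00000000
P = K * exp(-rT) * N(-d2) - S_0 * exp(-qT) * N(-d1)
N(-d1) = 0.57837327; N(-d2) = 0.66921032
P = 10.3900 * 0.99302444 * 0.66921032 - 9.5600 * 1.00000000 * 0.57837327 = 1.3753

Answer: Price = 1.3753


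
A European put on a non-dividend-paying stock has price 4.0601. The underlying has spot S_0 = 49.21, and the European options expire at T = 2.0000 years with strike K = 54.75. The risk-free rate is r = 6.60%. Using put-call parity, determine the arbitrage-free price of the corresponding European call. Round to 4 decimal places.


Answer: Call price = 5.2904

Derivation:
Put-call parity: C - P = S_0 * exp(-qT) - K * exp(-rT).
S_0 * exp(-qT) = 49.2100 * 1.00000000 = 49.21000000
K * exp(-rT) = 54.7500 * 0.87634100 = 47.97966948
C = P + S*exp(-qT) - K*exp(-rT)
C = 4.0601 + 49.21000000 - 47.97966948 = 5.2904


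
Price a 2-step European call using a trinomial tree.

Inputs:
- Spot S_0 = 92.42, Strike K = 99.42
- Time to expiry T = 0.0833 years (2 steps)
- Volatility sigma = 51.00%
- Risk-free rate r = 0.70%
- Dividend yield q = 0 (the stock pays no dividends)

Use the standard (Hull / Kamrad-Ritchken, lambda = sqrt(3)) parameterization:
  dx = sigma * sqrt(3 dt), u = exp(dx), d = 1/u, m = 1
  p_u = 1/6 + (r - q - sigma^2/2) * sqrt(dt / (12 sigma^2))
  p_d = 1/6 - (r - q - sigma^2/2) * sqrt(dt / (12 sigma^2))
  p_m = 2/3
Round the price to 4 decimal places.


Answer: Price = V(0,0) = 3.0563

Derivation:
dt = T/N = 0.041650; dx = sigma*sqrt(3*dt) = 0.180276
u = exp(dx) = 1.197548; d = 1/u = 0.835040
p_u = 0.152452, p_m = 0.666667, p_d = 0.180881
Discount per step: exp(-r*dt) = 0.999708
Stock lattice S(k, j) with j the centered position index:
  k=0: S(0,+0) = 92.4200
  k=1: S(1,-1) = 77.1744; S(1,+0) = 92.4200; S(1,+1) = 110.6774
  k=2: S(2,-2) = 64.4436; S(2,-1) = 77.1744; S(2,+0) = 92.4200; S(2,+1) = 110.6774; S(2,+2) = 132.5415
Terminal payoffs V(N, j) = max(S_T - K, 0):
  V(2,-2) = 0.000000; V(2,-1) = 0.000000; V(2,+0) = 0.000000; V(2,+1) = 11.257389; V(2,+2) = 33.121490
Backward induction: V(k, j) = exp(-r*dt) * [p_u * V(k+1, j+1) + p_m * V(k+1, j) + p_d * V(k+1, j-1)]
  V(1,-1) = exp(-r*dt) * [p_u*0.000000 + p_m*0.000000 + p_d*0.000000] = 0.000000
  V(1,+0) = exp(-r*dt) * [p_u*11.257389 + p_m*0.000000 + p_d*0.000000] = 1.715714
  V(1,+1) = exp(-r*dt) * [p_u*33.121490 + p_m*11.257389 + p_d*0.000000] = 12.550713
  V(0,+0) = exp(-r*dt) * [p_u*12.550713 + p_m*1.715714 + p_d*0.000000] = 3.056303


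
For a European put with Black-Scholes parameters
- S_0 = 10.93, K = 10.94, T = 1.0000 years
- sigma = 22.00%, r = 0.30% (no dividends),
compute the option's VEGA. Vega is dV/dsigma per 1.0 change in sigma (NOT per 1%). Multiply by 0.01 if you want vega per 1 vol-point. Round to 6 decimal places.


Answer: Vega = 4.329427

Derivation:
d1 = 0.1194795691; d2 = -0.1005204309
phi(d1) = 0.3961048948; exp(-qT) = 1.0000000000; exp(-rT) = 0.9970044955
Vega = S * exp(-qT) * phi(d1) * sqrt(T) = 10.9300 * 1.0000000000 * 0.3961048948 * 1.0000000000 = 4.329427


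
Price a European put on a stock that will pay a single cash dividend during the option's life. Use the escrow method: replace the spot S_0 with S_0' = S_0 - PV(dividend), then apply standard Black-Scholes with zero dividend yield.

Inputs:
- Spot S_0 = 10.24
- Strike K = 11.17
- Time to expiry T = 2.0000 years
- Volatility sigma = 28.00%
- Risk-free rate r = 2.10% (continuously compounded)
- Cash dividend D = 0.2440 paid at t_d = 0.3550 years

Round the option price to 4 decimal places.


PV(D) = D * exp(-r * t_d) = 0.2440 * 0.99257272 = 0.24218774
S_0' = S_0 - PV(D) = 10.2400 - 0.24218774 = 9.99781226
d1 = (ln(S_0'/K) + (r + sigma^2/2)*T) / (sigma*sqrt(T)) = 0.02407871
d2 = d1 - sigma*sqrt(T) = -0.37190109
exp(-rT) = 0.95886978
N(-d1) = 0.49039491; N(-d2) = 0.64501675
P = K * exp(-rT) * N(-d2) - S_0' * N(-d1) = 11.1700 * 0.95886978 * 0.64501675 - 9.99781226 * 0.49039491 = 2.0056

Answer: Price = 2.0056


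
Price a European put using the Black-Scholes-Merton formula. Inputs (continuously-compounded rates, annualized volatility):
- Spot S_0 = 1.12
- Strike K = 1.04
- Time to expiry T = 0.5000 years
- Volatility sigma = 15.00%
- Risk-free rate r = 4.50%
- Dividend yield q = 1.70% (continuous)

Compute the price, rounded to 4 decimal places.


d1 = (ln(S/K) + (r - q + 0.5*sigma^2) * T) / (sigma * sqrt(T)) = 0.88372294
d2 = d1 - sigma * sqrt(T) = 0.77765692
exp(-rT) = 0.97775124; exp(-qT) = 0.99153602
P = K * exp(-rT) * N(-d2) - S_0 * exp(-qT) * N(-d1)
N(-d1) = 0.18842290; N(-d2) = 0.21838565
P = 1.0400 * 0.97775124 * 0.21838565 - 1.1200 * 0.99153602 * 0.18842290 = 0.0128

Answer: Price = 0.0128


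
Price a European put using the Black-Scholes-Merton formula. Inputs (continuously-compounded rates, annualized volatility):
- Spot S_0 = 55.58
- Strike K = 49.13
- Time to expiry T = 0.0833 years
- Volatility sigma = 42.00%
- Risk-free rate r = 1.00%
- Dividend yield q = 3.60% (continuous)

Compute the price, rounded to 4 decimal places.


Answer: Price = 0.5264

Derivation:
d1 = (ln(S/K) + (r - q + 0.5*sigma^2) * T) / (sigma * sqrt(T)) = 1.06034957
d2 = d1 - sigma * sqrt(T) = 0.93913026
exp(-rT) = 0.99916735; exp(-qT) = 0.99700569
P = K * exp(-rT) * N(-d2) - S_0 * exp(-qT) * N(-d1)
N(-d1) = 0.14449280; N(-d2) = 0.17383193
P = 49.1300 * 0.99916735 * 0.17383193 - 55.5800 * 0.99700569 * 0.14449280 = 0.5264


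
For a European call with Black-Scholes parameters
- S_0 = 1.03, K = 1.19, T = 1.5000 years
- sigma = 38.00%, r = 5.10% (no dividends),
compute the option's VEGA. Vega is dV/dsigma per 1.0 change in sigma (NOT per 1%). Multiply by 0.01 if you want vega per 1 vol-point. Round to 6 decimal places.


d1 = 0.0868182858; d2 = -0.3785847653
phi(d1) = 0.3974416133; exp(-qT) = 1.0000000000; exp(-rT) = 0.9263529143
Vega = S * exp(-qT) * phi(d1) * sqrt(T) = 1.0300 * 1.0000000000 * 0.3974416133 * 1.2247448714 = 0.501368

Answer: Vega = 0.501368


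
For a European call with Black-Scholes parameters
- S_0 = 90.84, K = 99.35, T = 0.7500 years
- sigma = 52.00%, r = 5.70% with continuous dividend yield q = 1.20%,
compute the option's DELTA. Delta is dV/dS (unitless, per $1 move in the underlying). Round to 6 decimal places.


d1 = 0.1012600164; d2 = -0.3490731935
phi(d1) = 0.3969022189; exp(-qT) = 0.9910403788; exp(-rT) = 0.9581508979
N(d1) = 0.5403279724
Delta = exp(-qT) * N(d1) = 0.9910403788 * 0.5403279724 = 0.535487

Answer: Delta = 0.535487


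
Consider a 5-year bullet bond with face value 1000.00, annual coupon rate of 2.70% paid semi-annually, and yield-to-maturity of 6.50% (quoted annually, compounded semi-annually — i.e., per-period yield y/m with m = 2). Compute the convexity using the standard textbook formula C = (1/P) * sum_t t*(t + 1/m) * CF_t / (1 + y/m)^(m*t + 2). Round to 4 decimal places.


Answer: Convexity = 23.6014

Derivation:
Coupon per period c = face * coupon_rate / m = 13.500000
Periods per year m = 2; per-period yield y/m = 0.032500
Number of cashflows N = 10
Cashflows (t years, CF_t, discount factor 1/(1+y/m)^(m*t), PV):
  t = 0.5000: CF_t = 13.500000, DF = 0.968523, PV = 13.075061
  t = 1.0000: CF_t = 13.500000, DF = 0.938037, PV = 12.663497
  t = 1.5000: CF_t = 13.500000, DF = 0.908510, PV = 12.264888
  t = 2.0000: CF_t = 13.500000, DF = 0.879913, PV = 11.878826
  t = 2.5000: CF_t = 13.500000, DF = 0.852216, PV = 11.504916
  t = 3.0000: CF_t = 13.500000, DF = 0.825391, PV = 11.142776
  t = 3.5000: CF_t = 13.500000, DF = 0.799410, PV = 10.792035
  t = 4.0000: CF_t = 13.500000, DF = 0.774247, PV = 10.452334
  t = 4.5000: CF_t = 13.500000, DF = 0.749876, PV = 10.123326
  t = 5.0000: CF_t = 1013.500000, DF = 0.726272, PV = 736.076834
Price P = sum_t PV_t = 839.974493
Convexity numerator sum_t t*(t + 1/m) * CF_t / (1+y/m)^(m*t + 2):
  t = 0.5000: term = 6.132444
  t = 1.0000: term = 17.818239
  t = 1.5000: term = 34.514749
  t = 2.0000: term = 55.713881
  t = 2.5000: term = 80.940263
  t = 3.0000: term = 109.749509
  t = 3.5000: term = 141.726565
  t = 4.0000: term = 176.484135
  t = 4.5000: term = 213.661180
  t = 5.0000: term = 18987.846970
Convexity = (1/P) * sum = 19824.587935 / 839.974493 = 23.601417
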